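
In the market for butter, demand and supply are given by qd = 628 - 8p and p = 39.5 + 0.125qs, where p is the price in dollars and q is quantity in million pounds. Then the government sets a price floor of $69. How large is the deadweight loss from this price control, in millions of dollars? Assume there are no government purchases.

Rearranging supply gives qs = 8p - 316. Without the control the market clears where 628 - 8p = 8p - 316, i.e. p* = 59 and q* = 156.
Because the floor (69) lies above the market-clearing price, it is binding.
At p = 69: qd = 628 - 8·69 = 76 and qs = 8·69 - 316 = 236.
Quantity traded falls to 76. At q = 76 the demand price is (628 - 76)/8 = 69 and the supply price is (316 + 76)/8 = 49.
Deadweight loss = ½ · (69 - 49) · (156 - 76) = ½ · 20 · 80 = 800.

800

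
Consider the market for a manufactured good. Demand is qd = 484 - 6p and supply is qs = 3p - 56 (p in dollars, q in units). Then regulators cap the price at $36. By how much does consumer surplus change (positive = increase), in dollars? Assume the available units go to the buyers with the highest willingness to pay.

Setting quantity demanded equal to quantity supplied, 484 - 6p = 3p - 56, gives p* = 60 and q* = 124.
The ceiling of 36 is below the equilibrium price 60, so it binds.
At p = 36: qd = 484 - 6·36 = 268 and qs = 3·36 - 56 = 52.
Consumer surplus without the control is ½ · (242/3 - 60) · 124 = 3844/3.
With the ceiling, 52 units are sold at 36 (assume they go to the highest-value buyers). The demand price at q = 52 is 72, so CS = ½ · [(242/3 - 36) + (72 - 36)] · 52 = 6292/3.
Change in consumer surplus = 6292/3 - 3844/3 = 816.

816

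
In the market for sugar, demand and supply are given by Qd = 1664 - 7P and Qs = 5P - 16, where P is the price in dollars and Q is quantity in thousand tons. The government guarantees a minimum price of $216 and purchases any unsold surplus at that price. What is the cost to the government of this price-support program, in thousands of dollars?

Without the control the market clears where 1664 - 7P = 5P - 16, i.e. P* = 140 and Q* = 684.
Because the floor (216) lies above the market-clearing price, it is binding.
At P = 216: Qd = 1664 - 7·216 = 152 and Qs = 5·216 - 16 = 1064.
Surplus = Qs - Qd = 912.
Government expenditure = surplus × support price = 912 × 216 = 196992.

196992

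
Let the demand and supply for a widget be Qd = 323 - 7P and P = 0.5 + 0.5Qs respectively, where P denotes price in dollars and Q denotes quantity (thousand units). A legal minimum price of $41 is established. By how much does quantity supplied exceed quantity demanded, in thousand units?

45

Rearranging supply gives Qs = 2P - 1. Equilibrium: 323 - 7P = 2P - 1, so 324 = 9P and P* = 36, Q* = 71.
Because the floor (41) lies above the market-clearing price, it is binding.
At P = 41: Qd = 323 - 7·41 = 36 and Qs = 2·41 - 1 = 81.
Surplus = Qs - Qd = 81 - 36 = 45.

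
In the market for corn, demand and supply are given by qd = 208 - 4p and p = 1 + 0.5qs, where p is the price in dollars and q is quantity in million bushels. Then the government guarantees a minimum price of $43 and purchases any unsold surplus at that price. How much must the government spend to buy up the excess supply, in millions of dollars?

Rearranging supply gives qs = 2p - 2. Setting quantity demanded equal to quantity supplied, 208 - 4p = 2p - 2, gives p* = 35 and q* = 68.
Because the floor (43) lies above the market-clearing price, it is binding.
At p = 43: qd = 208 - 4·43 = 36 and qs = 2·43 - 2 = 84.
Surplus = qs - qd = 48.
Government expenditure = surplus × support price = 48 × 43 = 2064.

2064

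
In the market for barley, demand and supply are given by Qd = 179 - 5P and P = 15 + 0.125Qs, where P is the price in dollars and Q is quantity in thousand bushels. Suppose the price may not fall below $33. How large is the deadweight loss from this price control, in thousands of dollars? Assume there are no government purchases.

406.25

Rearranging supply gives Qs = 8P - 120. Equilibrium: 179 - 5P = 8P - 120, so 299 = 13P and P* = 23, Q* = 64.
Since 33 > 23, the floor is binding.
At P = 33: Qd = 179 - 5·33 = 14 and Qs = 8·33 - 120 = 144.
Quantity traded falls to 14. At Q = 14 the demand price is (179 - 14)/5 = 33 and the supply price is (120 + 14)/8 = 16.75.
Deadweight loss = ½ · (33 - 16.75) · (64 - 14) = ½ · 16.25 · 50 = 406.25.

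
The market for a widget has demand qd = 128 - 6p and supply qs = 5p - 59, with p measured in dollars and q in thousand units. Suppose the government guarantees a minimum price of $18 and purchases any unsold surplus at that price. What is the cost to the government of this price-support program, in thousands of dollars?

198

Equilibrium: 128 - 6p = 5p - 59, so 187 = 11p and p* = 17, q* = 26.
Because the floor (18) lies above the market-clearing price, it is binding.
At p = 18: qd = 128 - 6·18 = 20 and qs = 5·18 - 59 = 31.
Surplus = qs - qd = 11.
Government expenditure = surplus × support price = 11 × 18 = 198.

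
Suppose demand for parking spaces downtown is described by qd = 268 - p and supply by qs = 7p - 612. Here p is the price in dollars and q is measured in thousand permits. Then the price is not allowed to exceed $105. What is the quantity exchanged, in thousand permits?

Equilibrium: 268 - p = 7p - 612, so 880 = 8p and p* = 110, q* = 158.
Because the ceiling (105) lies below the market-clearing price, it is binding.
At p = 105: qd = 268 - 105 = 163 and qs = 7·105 - 612 = 123.
The quantity actually transacted is the short side, supply: 123.

123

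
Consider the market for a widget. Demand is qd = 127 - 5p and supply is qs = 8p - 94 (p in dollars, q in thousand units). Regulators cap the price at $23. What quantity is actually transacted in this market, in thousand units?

Equilibrium: 127 - 5p = 8p - 94, so 221 = 13p and p* = 17, q* = 42.
The ceiling of 23 is above the equilibrium price 17, so it is not binding; the market clears at p* = 17, q* = 42.

42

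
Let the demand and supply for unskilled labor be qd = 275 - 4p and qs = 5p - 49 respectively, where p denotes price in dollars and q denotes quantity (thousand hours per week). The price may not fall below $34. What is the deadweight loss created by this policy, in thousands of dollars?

0

Setting quantity demanded equal to quantity supplied, 275 - 4p = 5p - 49, gives p* = 36 and q* = 131.
Since 34 is below p* = 36, the floor does not bind and the free-market outcome prevails.
Since the control does not bind, no trades are prevented and deadweight loss is zero.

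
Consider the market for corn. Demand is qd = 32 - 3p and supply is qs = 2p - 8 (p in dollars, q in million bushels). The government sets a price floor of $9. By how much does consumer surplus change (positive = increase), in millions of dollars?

-6.5

Without the control the market clears where 32 - 3p = 2p - 8, i.e. p* = 8 and q* = 8.
Since 9 > 8, the floor is binding.
At p = 9: qd = 32 - 3·9 = 5 and qs = 2·9 - 8 = 10.
Consumer surplus without the control is ½ · (32/3 - 8) · 8 = 32/3.
With the floor, consumers buy 5 units at 9, so CS = ½ · (32/3 - 9) · 5 = 25/6.
Change in consumer surplus = 25/6 - 32/3 = -6.5.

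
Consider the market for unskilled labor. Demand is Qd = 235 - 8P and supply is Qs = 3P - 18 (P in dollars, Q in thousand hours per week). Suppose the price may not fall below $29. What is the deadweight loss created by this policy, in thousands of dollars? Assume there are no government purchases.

Setting quantity demanded equal to quantity supplied, 235 - 8P = 3P - 18, gives P* = 23 and Q* = 51.
The floor of 29 is above the equilibrium price 23, so it binds.
At P = 29: Qd = 235 - 8·29 = 3 and Qs = 3·29 - 18 = 69.
Quantity traded falls to 3. At Q = 3 the demand price is (235 - 3)/8 = 29 and the supply price is (18 + 3)/3 = 7.
Deadweight loss = ½ · (29 - 7) · (51 - 3) = ½ · 22 · 48 = 528.

528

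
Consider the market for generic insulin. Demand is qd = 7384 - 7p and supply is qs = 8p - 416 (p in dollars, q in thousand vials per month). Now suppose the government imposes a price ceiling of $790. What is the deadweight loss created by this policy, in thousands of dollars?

In a free market, 7384 - 7p = 8p - 416 gives the equilibrium p* = 520, q* = 3744.
Since 790 is above p* = 520, the ceiling does not bind and the free-market outcome prevails.
Since the control does not bind, no trades are prevented and deadweight loss is zero.

0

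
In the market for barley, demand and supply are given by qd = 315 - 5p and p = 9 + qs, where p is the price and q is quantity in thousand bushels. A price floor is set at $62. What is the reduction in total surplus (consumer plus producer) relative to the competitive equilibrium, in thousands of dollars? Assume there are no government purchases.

Rearranging supply gives qs = p - 9. In a free market, 315 - 5p = p - 9 gives the equilibrium p* = 54, q* = 45.
Because the floor (62) lies above the market-clearing price, it is binding.
At p = 62: qd = 315 - 5·62 = 5 and qs = 62 - 9 = 53.
Quantity traded falls to 5. At q = 5 the demand price is (315 - 5)/5 = 62 and the supply price is 9 + 5 = 14.
Deadweight loss = ½ · (62 - 14) · (45 - 5) = ½ · 48 · 40 = 960.

960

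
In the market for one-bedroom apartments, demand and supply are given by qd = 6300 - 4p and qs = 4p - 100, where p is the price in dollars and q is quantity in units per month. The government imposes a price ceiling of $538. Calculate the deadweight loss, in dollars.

Without the control the market clears where 6300 - 4p = 4p - 100, i.e. p* = 800 and q* = 3100.
The ceiling of 538 is below the equilibrium price 800, so it binds.
At p = 538: qd = 6300 - 4·538 = 4148 and qs = 4·538 - 100 = 2052.
Quantity traded falls to 2052. At q = 2052 the demand price is (6300 - 2052)/4 = 1062 and the supply price is (100 + 2052)/4 = 538.
Deadweight loss = ½ · (1062 - 538) · (3100 - 2052) = ½ · 524 · 1048 = 274576.

274576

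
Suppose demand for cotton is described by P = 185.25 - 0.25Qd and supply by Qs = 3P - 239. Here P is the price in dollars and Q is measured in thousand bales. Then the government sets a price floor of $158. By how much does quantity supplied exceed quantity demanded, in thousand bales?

Rearranging demand gives Qd = 741 - 4P. Without the control the market clears where 741 - 4P = 3P - 239, i.e. P* = 140 and Q* = 181.
Because the floor (158) lies above the market-clearing price, it is binding.
At P = 158: Qd = 741 - 4·158 = 109 and Qs = 3·158 - 239 = 235.
Surplus = Qs - Qd = 235 - 109 = 126.

126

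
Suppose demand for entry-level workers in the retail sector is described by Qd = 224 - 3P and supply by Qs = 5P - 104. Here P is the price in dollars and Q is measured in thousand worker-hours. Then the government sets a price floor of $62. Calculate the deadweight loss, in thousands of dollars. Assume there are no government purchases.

Without the control the market clears where 224 - 3P = 5P - 104, i.e. P* = 41 and Q* = 101.
The floor of 62 is above the equilibrium price 41, so it binds.
At P = 62: Qd = 224 - 3·62 = 38 and Qs = 5·62 - 104 = 206.
Quantity traded falls to 38. At Q = 38 the demand price is (224 - 38)/3 = 62 and the supply price is (104 + 38)/5 = 28.4.
Deadweight loss = ½ · (62 - 28.4) · (101 - 38) = ½ · 33.6 · 63 = 1058.4.

1058.4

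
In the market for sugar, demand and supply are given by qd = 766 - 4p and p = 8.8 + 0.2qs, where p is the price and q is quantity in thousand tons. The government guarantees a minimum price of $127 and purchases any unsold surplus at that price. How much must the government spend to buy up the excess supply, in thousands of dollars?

Rearranging supply gives qs = 5p - 44. Equilibrium: 766 - 4p = 5p - 44, so 810 = 9p and p* = 90, q* = 406.
Since 127 > 90, the floor is binding.
At p = 127: qd = 766 - 4·127 = 258 and qs = 5·127 - 44 = 591.
Surplus = qs - qd = 333.
Government expenditure = surplus × support price = 333 × 127 = 42291.

42291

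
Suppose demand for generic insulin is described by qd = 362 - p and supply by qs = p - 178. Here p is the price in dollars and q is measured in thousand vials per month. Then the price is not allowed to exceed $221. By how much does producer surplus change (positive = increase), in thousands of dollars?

In a free market, 362 - p = p - 178 gives the equilibrium p* = 270, q* = 92.
The ceiling of 221 is below the equilibrium price 270, so it binds.
At p = 221: qd = 362 - 221 = 141 and qs = 221 - 178 = 43.
Producer surplus without the control is ½ · (270 - 178) · 92 = 4232.
With the ceiling, producers sell 43 units at 221, so PS = ½ · (221 - 178) · 43 = 924.5.
Change in producer surplus = 924.5 - 4232 = -3307.5.

-3307.5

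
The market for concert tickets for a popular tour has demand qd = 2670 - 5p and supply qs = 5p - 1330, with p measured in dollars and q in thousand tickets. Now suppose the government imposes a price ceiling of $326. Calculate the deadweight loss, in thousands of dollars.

27380

Equilibrium: 2670 - 5p = 5p - 1330, so 4000 = 10p and p* = 400, q* = 670.
Because the ceiling (326) lies below the market-clearing price, it is binding.
At p = 326: qd = 2670 - 5·326 = 1040 and qs = 5·326 - 1330 = 300.
Quantity traded falls to 300. At q = 300 the demand price is (2670 - 300)/5 = 474 and the supply price is (1330 + 300)/5 = 326.
Deadweight loss = ½ · (474 - 326) · (670 - 300) = ½ · 148 · 370 = 27380.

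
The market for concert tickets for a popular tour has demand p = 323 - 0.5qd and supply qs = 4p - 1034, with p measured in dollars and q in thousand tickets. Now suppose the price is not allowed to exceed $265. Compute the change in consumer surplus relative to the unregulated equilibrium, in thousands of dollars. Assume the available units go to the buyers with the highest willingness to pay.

-510

Rearranging demand gives qd = 646 - 2p. Equilibrium: 646 - 2p = 4p - 1034, so 1680 = 6p and p* = 280, q* = 86.
The ceiling of 265 is below the equilibrium price 280, so it binds.
At p = 265: qd = 646 - 2·265 = 116 and qs = 4·265 - 1034 = 26.
Consumer surplus without the control is ½ · (323 - 280) · 86 = 1849.
With the ceiling, 26 units are sold at 265 (assume they go to the highest-value buyers). The demand price at q = 26 is 310, so CS = ½ · [(323 - 265) + (310 - 265)] · 26 = 1339.
Change in consumer surplus = 1339 - 1849 = -510.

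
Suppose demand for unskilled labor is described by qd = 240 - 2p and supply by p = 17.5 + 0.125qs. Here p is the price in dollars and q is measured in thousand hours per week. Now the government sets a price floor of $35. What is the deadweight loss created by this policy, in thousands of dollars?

0

Rearranging supply gives qs = 8p - 140. In a free market, 240 - 2p = 8p - 140 gives the equilibrium p* = 38, q* = 164.
Since 35 is below p* = 38, the floor does not bind and the free-market outcome prevails.
Since the control does not bind, no trades are prevented and deadweight loss is zero.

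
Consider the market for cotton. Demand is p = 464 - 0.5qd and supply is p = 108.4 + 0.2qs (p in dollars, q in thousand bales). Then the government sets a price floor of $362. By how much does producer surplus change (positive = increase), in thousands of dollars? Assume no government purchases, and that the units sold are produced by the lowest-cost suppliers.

Rearranging demand gives qd = 928 - 2p; rearranging supply gives qs = 5p - 542. Equilibrium: 928 - 2p = 5p - 542, so 1470 = 7p and p* = 210, q* = 508.
The floor of 362 is above the equilibrium price 210, so it binds.
At p = 362: qd = 928 - 2·362 = 204 and qs = 5·362 - 542 = 1268.
Producer surplus without the control is ½ · (210 - 108.4) · 508 = 25806.4.
With the floor, 204 units are sold at 362. The supply price at q = 204 is 149.2, so PS = ½ · [(362 - 108.4) + (362 - 149.2)] · 204 = 47572.8.
Change in producer surplus = 47572.8 - 25806.4 = 21766.4.

21766.4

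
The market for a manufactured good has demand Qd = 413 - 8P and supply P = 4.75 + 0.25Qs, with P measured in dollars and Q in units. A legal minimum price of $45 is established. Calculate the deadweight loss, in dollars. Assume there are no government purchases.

Rearranging supply gives Qs = 4P - 19. In a free market, 413 - 8P = 4P - 19 gives the equilibrium P* = 36, Q* = 125.
Since 45 > 36, the floor is binding.
At P = 45: Qd = 413 - 8·45 = 53 and Qs = 4·45 - 19 = 161.
Quantity traded falls to 53. At Q = 53 the demand price is (413 - 53)/8 = 45 and the supply price is (19 + 53)/4 = 18.
Deadweight loss = ½ · (45 - 18) · (125 - 53) = ½ · 27 · 72 = 972.

972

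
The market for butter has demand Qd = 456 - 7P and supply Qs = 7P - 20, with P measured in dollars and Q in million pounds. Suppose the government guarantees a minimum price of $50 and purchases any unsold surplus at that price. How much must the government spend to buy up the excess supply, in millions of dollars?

In a free market, 456 - 7P = 7P - 20 gives the equilibrium P* = 34, Q* = 218.
Since 50 > 34, the floor is binding.
At P = 50: Qd = 456 - 7·50 = 106 and Qs = 7·50 - 20 = 330.
Surplus = Qs - Qd = 224.
Government expenditure = surplus × support price = 224 × 50 = 11200.

11200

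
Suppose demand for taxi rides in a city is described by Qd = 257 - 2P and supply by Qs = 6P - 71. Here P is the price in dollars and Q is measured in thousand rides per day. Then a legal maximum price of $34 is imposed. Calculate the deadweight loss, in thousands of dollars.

588

Without the control the market clears where 257 - 2P = 6P - 71, i.e. P* = 41 and Q* = 175.
Since 34 < 41, the ceiling is binding.
At P = 34: Qd = 257 - 2·34 = 189 and Qs = 6·34 - 71 = 133.
Quantity traded falls to 133. At Q = 133 the demand price is (257 - 133)/2 = 62 and the supply price is (71 + 133)/6 = 34.
Deadweight loss = ½ · (62 - 34) · (175 - 133) = ½ · 28 · 42 = 588.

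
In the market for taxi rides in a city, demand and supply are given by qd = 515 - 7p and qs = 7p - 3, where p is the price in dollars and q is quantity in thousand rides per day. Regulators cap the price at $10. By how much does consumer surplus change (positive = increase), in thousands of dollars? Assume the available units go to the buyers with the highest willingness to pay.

-742.5

Equilibrium: 515 - 7p = 7p - 3, so 518 = 14p and p* = 37, q* = 256.
The ceiling of 10 is below the equilibrium price 37, so it binds.
At p = 10: qd = 515 - 7·10 = 445 and qs = 7·10 - 3 = 67.
Consumer surplus without the control is ½ · (515/7 - 37) · 256 = 32768/7.
With the ceiling, 67 units are sold at 10 (assume they go to the highest-value buyers). The demand price at q = 67 is 64, so CS = ½ · [(515/7 - 10) + (64 - 10)] · 67 = 55141/14.
Change in consumer surplus = 55141/14 - 32768/7 = -742.5.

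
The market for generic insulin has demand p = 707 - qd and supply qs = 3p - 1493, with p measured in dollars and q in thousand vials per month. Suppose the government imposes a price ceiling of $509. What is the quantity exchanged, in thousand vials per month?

34

Rearranging demand gives qd = 707 - p. Equilibrium: 707 - p = 3p - 1493, so 2200 = 4p and p* = 550, q* = 157.
Because the ceiling (509) lies below the market-clearing price, it is binding.
At p = 509: qd = 707 - 509 = 198 and qs = 3·509 - 1493 = 34.
The quantity actually transacted is the short side, supply: 34.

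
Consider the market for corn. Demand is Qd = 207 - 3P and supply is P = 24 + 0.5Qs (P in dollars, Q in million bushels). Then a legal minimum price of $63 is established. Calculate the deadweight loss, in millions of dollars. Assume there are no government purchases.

540

Rearranging supply gives Qs = 2P - 48. Equilibrium: 207 - 3P = 2P - 48, so 255 = 5P and P* = 51, Q* = 54.
Because the floor (63) lies above the market-clearing price, it is binding.
At P = 63: Qd = 207 - 3·63 = 18 and Qs = 2·63 - 48 = 78.
Quantity traded falls to 18. At Q = 18 the demand price is (207 - 18)/3 = 63 and the supply price is (48 + 18)/2 = 33.
Deadweight loss = ½ · (63 - 33) · (54 - 18) = ½ · 30 · 36 = 540.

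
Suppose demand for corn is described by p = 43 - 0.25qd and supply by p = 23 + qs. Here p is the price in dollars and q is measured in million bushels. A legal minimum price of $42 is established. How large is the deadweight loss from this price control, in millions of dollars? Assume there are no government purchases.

Rearranging demand gives qd = 172 - 4p; rearranging supply gives qs = p - 23. Setting quantity demanded equal to quantity supplied, 172 - 4p = p - 23, gives p* = 39 and q* = 16.
Since 42 > 39, the floor is binding.
At p = 42: qd = 172 - 4·42 = 4 and qs = 42 - 23 = 19.
Quantity traded falls to 4. At q = 4 the demand price is (172 - 4)/4 = 42 and the supply price is 23 + 4 = 27.
Deadweight loss = ½ · (42 - 27) · (16 - 4) = ½ · 15 · 12 = 90.

90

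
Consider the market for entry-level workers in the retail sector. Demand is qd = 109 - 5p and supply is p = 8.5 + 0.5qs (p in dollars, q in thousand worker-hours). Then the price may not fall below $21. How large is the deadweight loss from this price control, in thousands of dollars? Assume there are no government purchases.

78.75

Rearranging supply gives qs = 2p - 17. Setting quantity demanded equal to quantity supplied, 109 - 5p = 2p - 17, gives p* = 18 and q* = 19.
Because the floor (21) lies above the market-clearing price, it is binding.
At p = 21: qd = 109 - 5·21 = 4 and qs = 2·21 - 17 = 25.
Quantity traded falls to 4. At q = 4 the demand price is (109 - 4)/5 = 21 and the supply price is (17 + 4)/2 = 10.5.
Deadweight loss = ½ · (21 - 10.5) · (19 - 4) = ½ · 10.5 · 15 = 78.75.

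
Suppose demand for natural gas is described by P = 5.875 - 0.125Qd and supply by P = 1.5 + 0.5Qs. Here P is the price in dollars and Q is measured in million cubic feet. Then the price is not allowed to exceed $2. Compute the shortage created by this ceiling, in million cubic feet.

30

Rearranging demand gives Qd = 47 - 8P; rearranging supply gives Qs = 2P - 3. Without the control the market clears where 47 - 8P = 2P - 3, i.e. P* = 5 and Q* = 7.
The ceiling of 2 is below the equilibrium price 5, so it binds.
At P = 2: Qd = 47 - 8·2 = 31 and Qs = 2·2 - 3 = 1.
Shortage = Qd - Qs = 31 - 1 = 30.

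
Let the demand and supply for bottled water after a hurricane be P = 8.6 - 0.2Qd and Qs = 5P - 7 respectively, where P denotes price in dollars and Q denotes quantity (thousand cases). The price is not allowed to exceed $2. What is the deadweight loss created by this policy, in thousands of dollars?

Rearranging demand gives Qd = 43 - 5P. In a free market, 43 - 5P = 5P - 7 gives the equilibrium P* = 5, Q* = 18.
Since 2 < 5, the ceiling is binding.
At P = 2: Qd = 43 - 5·2 = 33 and Qs = 5·2 - 7 = 3.
Quantity traded falls to 3. At Q = 3 the demand price is (43 - 3)/5 = 8 and the supply price is (7 + 3)/5 = 2.
Deadweight loss = ½ · (8 - 2) · (18 - 3) = ½ · 6 · 15 = 45.

45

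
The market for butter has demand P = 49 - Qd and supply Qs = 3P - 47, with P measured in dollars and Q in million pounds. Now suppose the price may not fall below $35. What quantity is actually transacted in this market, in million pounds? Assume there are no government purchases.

Rearranging demand gives Qd = 49 - P. In a free market, 49 - P = 3P - 47 gives the equilibrium P* = 24, Q* = 25.
Because the floor (35) lies above the market-clearing price, it is binding.
At P = 35: Qd = 49 - 35 = 14 and Qs = 3·35 - 47 = 58.
The quantity actually transacted is the short side, demand: 14.

14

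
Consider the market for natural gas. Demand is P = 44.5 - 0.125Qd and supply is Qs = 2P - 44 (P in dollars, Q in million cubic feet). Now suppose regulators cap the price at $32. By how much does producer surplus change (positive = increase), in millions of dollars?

Rearranging demand gives Qd = 356 - 8P. Without the control the market clears where 356 - 8P = 2P - 44, i.e. P* = 40 and Q* = 36.
The ceiling of 32 is below the equilibrium price 40, so it binds.
At P = 32: Qd = 356 - 8·32 = 100 and Qs = 2·32 - 44 = 20.
Producer surplus without the control is ½ · (40 - 22) · 36 = 324.
With the ceiling, producers sell 20 units at 32, so PS = ½ · (32 - 22) · 20 = 100.
Change in producer surplus = 100 - 324 = -224.

-224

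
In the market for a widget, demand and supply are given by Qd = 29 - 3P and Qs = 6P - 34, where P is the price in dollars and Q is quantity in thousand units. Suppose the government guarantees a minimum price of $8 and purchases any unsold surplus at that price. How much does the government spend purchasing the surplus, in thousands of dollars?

72

Equilibrium: 29 - 3P = 6P - 34, so 63 = 9P and P* = 7, Q* = 8.
The floor of 8 is above the equilibrium price 7, so it binds.
At P = 8: Qd = 29 - 3·8 = 5 and Qs = 6·8 - 34 = 14.
Surplus = Qs - Qd = 9.
Government expenditure = surplus × support price = 9 × 8 = 72.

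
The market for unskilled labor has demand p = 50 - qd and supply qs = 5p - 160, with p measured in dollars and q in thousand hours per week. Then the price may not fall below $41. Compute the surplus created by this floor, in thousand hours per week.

Rearranging demand gives qd = 50 - p. Equilibrium: 50 - p = 5p - 160, so 210 = 6p and p* = 35, q* = 15.
The floor of 41 is above the equilibrium price 35, so it binds.
At p = 41: qd = 50 - 41 = 9 and qs = 5·41 - 160 = 45.
Surplus = qs - qd = 45 - 9 = 36.

36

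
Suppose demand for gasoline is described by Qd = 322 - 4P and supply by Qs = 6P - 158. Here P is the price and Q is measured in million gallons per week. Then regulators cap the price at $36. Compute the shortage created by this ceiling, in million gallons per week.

Without the control the market clears where 322 - 4P = 6P - 158, i.e. P* = 48 and Q* = 130.
Since 36 < 48, the ceiling is binding.
At P = 36: Qd = 322 - 4·36 = 178 and Qs = 6·36 - 158 = 58.
Shortage = Qd - Qs = 178 - 58 = 120.

120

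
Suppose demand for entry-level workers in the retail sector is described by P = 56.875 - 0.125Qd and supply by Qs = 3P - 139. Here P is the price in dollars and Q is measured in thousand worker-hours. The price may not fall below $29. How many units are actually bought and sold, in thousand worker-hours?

Rearranging demand gives Qd = 455 - 8P. Setting quantity demanded equal to quantity supplied, 455 - 8P = 3P - 139, gives P* = 54 and Q* = 23.
Since 29 is below P* = 54, the floor does not bind and the free-market outcome prevails.

23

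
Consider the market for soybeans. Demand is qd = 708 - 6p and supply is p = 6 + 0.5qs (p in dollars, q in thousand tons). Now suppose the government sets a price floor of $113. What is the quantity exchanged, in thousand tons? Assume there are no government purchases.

30

Rearranging supply gives qs = 2p - 12. Setting quantity demanded equal to quantity supplied, 708 - 6p = 2p - 12, gives p* = 90 and q* = 168.
The floor of 113 is above the equilibrium price 90, so it binds.
At p = 113: qd = 708 - 6·113 = 30 and qs = 2·113 - 12 = 214.
The quantity actually transacted is the short side, demand: 30.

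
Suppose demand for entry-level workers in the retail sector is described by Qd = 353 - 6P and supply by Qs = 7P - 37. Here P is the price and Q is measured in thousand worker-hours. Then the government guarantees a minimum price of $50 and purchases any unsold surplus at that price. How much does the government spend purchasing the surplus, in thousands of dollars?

13000

Setting quantity demanded equal to quantity supplied, 353 - 6P = 7P - 37, gives P* = 30 and Q* = 173.
Since 50 > 30, the floor is binding.
At P = 50: Qd = 353 - 6·50 = 53 and Qs = 7·50 - 37 = 313.
Surplus = Qs - Qd = 260.
Government expenditure = surplus × support price = 260 × 50 = 13000.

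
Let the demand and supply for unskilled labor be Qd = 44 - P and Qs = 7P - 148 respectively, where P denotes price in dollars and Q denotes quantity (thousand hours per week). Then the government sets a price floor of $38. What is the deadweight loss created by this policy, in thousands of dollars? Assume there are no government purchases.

112

Without the control the market clears where 44 - P = 7P - 148, i.e. P* = 24 and Q* = 20.
Since 38 > 24, the floor is binding.
At P = 38: Qd = 44 - 38 = 6 and Qs = 7·38 - 148 = 118.
Quantity traded falls to 6. At Q = 6 the demand price is 44 - 6 = 38 and the supply price is (148 + 6)/7 = 22.
Deadweight loss = ½ · (38 - 22) · (20 - 6) = ½ · 16 · 14 = 112.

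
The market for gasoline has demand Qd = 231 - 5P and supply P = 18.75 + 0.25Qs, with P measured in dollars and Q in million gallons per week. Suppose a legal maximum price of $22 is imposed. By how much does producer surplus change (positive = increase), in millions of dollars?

Rearranging supply gives Qs = 4P - 75. Equilibrium: 231 - 5P = 4P - 75, so 306 = 9P and P* = 34, Q* = 61.
The ceiling of 22 is below the equilibrium price 34, so it binds.
At P = 22: Qd = 231 - 5·22 = 121 and Qs = 4·22 - 75 = 13.
Producer surplus without the control is ½ · (34 - 18.75) · 61 = 465.125.
With the ceiling, producers sell 13 units at 22, so PS = ½ · (22 - 18.75) · 13 = 21.125.
Change in producer surplus = 21.125 - 465.125 = -444.

-444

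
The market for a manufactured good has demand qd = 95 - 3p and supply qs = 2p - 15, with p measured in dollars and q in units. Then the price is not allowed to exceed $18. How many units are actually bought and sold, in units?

21

In a free market, 95 - 3p = 2p - 15 gives the equilibrium p* = 22, q* = 29.
Because the ceiling (18) lies below the market-clearing price, it is binding.
At p = 18: qd = 95 - 3·18 = 41 and qs = 2·18 - 15 = 21.
The quantity actually transacted is the short side, supply: 21.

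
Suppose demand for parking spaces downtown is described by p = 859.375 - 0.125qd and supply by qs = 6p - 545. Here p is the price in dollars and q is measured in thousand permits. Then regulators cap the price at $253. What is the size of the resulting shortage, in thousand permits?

Rearranging demand gives qd = 6875 - 8p. Without the control the market clears where 6875 - 8p = 6p - 545, i.e. p* = 530 and q* = 2635.
Because the ceiling (253) lies below the market-clearing price, it is binding.
At p = 253: qd = 6875 - 8·253 = 4851 and qs = 6·253 - 545 = 973.
Shortage = qd - qs = 4851 - 973 = 3878.

3878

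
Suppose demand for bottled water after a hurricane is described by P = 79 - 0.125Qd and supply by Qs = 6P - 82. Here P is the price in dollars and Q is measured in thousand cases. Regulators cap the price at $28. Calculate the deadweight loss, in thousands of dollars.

Rearranging demand gives Qd = 632 - 8P. Equilibrium: 632 - 8P = 6P - 82, so 714 = 14P and P* = 51, Q* = 224.
The ceiling of 28 is below the equilibrium price 51, so it binds.
At P = 28: Qd = 632 - 8·28 = 408 and Qs = 6·28 - 82 = 86.
Quantity traded falls to 86. At Q = 86 the demand price is (632 - 86)/8 = 68.25 and the supply price is (82 + 86)/6 = 28.
Deadweight loss = ½ · (68.25 - 28) · (224 - 86) = ½ · 40.25 · 138 = 2777.25.

2777.25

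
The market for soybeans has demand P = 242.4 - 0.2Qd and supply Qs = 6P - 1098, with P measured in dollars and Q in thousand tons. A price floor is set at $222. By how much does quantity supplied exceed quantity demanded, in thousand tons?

132

Rearranging demand gives Qd = 1212 - 5P. Without the control the market clears where 1212 - 5P = 6P - 1098, i.e. P* = 210 and Q* = 162.
Since 222 > 210, the floor is binding.
At P = 222: Qd = 1212 - 5·222 = 102 and Qs = 6·222 - 1098 = 234.
Surplus = Qs - Qd = 234 - 102 = 132.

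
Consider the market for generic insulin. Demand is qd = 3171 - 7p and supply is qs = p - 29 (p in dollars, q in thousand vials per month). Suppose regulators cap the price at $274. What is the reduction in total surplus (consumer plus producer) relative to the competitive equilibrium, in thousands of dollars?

Setting quantity demanded equal to quantity supplied, 3171 - 7p = p - 29, gives p* = 400 and q* = 371.
Since 274 < 400, the ceiling is binding.
At p = 274: qd = 3171 - 7·274 = 1253 and qs = 274 - 29 = 245.
Quantity traded falls to 245. At q = 245 the demand price is (3171 - 245)/7 = 418 and the supply price is 29 + 245 = 274.
Deadweight loss = ½ · (418 - 274) · (371 - 245) = ½ · 144 · 126 = 9072.

9072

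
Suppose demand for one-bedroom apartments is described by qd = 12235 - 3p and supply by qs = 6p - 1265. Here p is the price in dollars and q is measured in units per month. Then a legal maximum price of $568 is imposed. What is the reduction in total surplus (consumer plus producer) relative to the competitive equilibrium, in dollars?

In a free market, 12235 - 3p = 6p - 1265 gives the equilibrium p* = 1500, q* = 7735.
Because the ceiling (568) lies below the market-clearing price, it is binding.
At p = 568: qd = 12235 - 3·568 = 10531 and qs = 6·568 - 1265 = 2143.
Quantity traded falls to 2143. At q = 2143 the demand price is (12235 - 2143)/3 = 3364 and the supply price is (1265 + 2143)/6 = 568.
Deadweight loss = ½ · (3364 - 568) · (7735 - 2143) = ½ · 2796 · 5592 = 7817616.

7817616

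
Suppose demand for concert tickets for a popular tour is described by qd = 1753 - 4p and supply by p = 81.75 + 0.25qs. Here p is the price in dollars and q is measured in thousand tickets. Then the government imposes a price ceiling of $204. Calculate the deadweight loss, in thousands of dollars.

Rearranging supply gives qs = 4p - 327. Setting quantity demanded equal to quantity supplied, 1753 - 4p = 4p - 327, gives p* = 260 and q* = 713.
The ceiling of 204 is below the equilibrium price 260, so it binds.
At p = 204: qd = 1753 - 4·204 = 937 and qs = 4·204 - 327 = 489.
Quantity traded falls to 489. At q = 489 the demand price is (1753 - 489)/4 = 316 and the supply price is (327 + 489)/4 = 204.
Deadweight loss = ½ · (316 - 204) · (713 - 489) = ½ · 112 · 224 = 12544.

12544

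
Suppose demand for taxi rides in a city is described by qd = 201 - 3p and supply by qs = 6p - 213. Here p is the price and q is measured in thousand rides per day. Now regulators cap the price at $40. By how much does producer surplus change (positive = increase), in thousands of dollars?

-270

Equilibrium: 201 - 3p = 6p - 213, so 414 = 9p and p* = 46, q* = 63.
Because the ceiling (40) lies below the market-clearing price, it is binding.
At p = 40: qd = 201 - 3·40 = 81 and qs = 6·40 - 213 = 27.
Producer surplus without the control is ½ · (46 - 35.5) · 63 = 330.75.
With the ceiling, producers sell 27 units at 40, so PS = ½ · (40 - 35.5) · 27 = 60.75.
Change in producer surplus = 60.75 - 330.75 = -270.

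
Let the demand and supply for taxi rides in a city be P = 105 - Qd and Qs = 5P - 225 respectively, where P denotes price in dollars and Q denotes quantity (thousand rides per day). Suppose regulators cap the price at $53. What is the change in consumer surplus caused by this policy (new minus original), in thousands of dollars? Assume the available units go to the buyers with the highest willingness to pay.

Rearranging demand gives Qd = 105 - P. Setting quantity demanded equal to quantity supplied, 105 - P = 5P - 225, gives P* = 55 and Q* = 50.
Since 53 < 55, the ceiling is binding.
At P = 53: Qd = 105 - 53 = 52 and Qs = 5·53 - 225 = 40.
Consumer surplus without the control is ½ · (105 - 55) · 50 = 1250.
With the ceiling, 40 units are sold at 53 (assume they go to the highest-value buyers). The demand price at Q = 40 is 65, so CS = ½ · [(105 - 53) + (65 - 53)] · 40 = 1280.
Change in consumer surplus = 1280 - 1250 = 30.

30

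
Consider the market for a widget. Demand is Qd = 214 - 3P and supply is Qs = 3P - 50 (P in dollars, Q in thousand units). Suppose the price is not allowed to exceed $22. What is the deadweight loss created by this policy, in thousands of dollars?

1452

Equilibrium: 214 - 3P = 3P - 50, so 264 = 6P and P* = 44, Q* = 82.
The ceiling of 22 is below the equilibrium price 44, so it binds.
At P = 22: Qd = 214 - 3·22 = 148 and Qs = 3·22 - 50 = 16.
Quantity traded falls to 16. At Q = 16 the demand price is (214 - 16)/3 = 66 and the supply price is (50 + 16)/3 = 22.
Deadweight loss = ½ · (66 - 22) · (82 - 16) = ½ · 44 · 66 = 1452.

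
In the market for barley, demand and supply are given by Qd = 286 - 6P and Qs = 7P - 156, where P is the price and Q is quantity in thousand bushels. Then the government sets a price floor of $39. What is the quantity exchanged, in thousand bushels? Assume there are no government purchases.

Setting quantity demanded equal to quantity supplied, 286 - 6P = 7P - 156, gives P* = 34 and Q* = 82.
The floor of 39 is above the equilibrium price 34, so it binds.
At P = 39: Qd = 286 - 6·39 = 52 and Qs = 7·39 - 156 = 117.
The quantity actually transacted is the short side, demand: 52.

52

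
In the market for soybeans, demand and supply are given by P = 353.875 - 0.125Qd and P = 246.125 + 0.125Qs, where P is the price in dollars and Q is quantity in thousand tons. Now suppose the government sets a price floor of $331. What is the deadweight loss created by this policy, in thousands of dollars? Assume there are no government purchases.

Rearranging demand gives Qd = 2831 - 8P; rearranging supply gives Qs = 8P - 1969. Without the control the market clears where 2831 - 8P = 8P - 1969, i.e. P* = 300 and Q* = 431.
Since 331 > 300, the floor is binding.
At P = 331: Qd = 2831 - 8·331 = 183 and Qs = 8·331 - 1969 = 679.
Quantity traded falls to 183. At Q = 183 the demand price is (2831 - 183)/8 = 331 and the supply price is (1969 + 183)/8 = 269.
Deadweight loss = ½ · (331 - 269) · (431 - 183) = ½ · 62 · 248 = 7688.

7688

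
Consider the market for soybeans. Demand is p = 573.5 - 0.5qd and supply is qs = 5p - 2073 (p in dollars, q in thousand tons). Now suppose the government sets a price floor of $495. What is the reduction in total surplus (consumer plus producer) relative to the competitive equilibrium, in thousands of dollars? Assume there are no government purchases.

Rearranging demand gives qd = 1147 - 2p. Equilibrium: 1147 - 2p = 5p - 2073, so 3220 = 7p and p* = 460, q* = 227.
Since 495 > 460, the floor is binding.
At p = 495: qd = 1147 - 2·495 = 157 and qs = 5·495 - 2073 = 402.
Quantity traded falls to 157. At q = 157 the demand price is (1147 - 157)/2 = 495 and the supply price is (2073 + 157)/5 = 446.
Deadweight loss = ½ · (495 - 446) · (227 - 157) = ½ · 49 · 70 = 1715.

1715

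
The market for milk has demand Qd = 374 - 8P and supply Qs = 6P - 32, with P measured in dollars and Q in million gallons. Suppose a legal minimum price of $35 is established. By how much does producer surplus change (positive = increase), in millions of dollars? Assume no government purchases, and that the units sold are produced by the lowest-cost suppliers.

Setting quantity demanded equal to quantity supplied, 374 - 8P = 6P - 32, gives P* = 29 and Q* = 142.
The floor of 35 is above the equilibrium price 29, so it binds.
At P = 35: Qd = 374 - 8·35 = 94 and Qs = 6·35 - 32 = 178.
Producer surplus without the control is ½ · (29 - 16/3) · 142 = 5041/3.
With the floor, 94 units are sold at 35. The supply price at Q = 94 is 21, so PS = ½ · [(35 - 16/3) + (35 - 21)] · 94 = 6157/3.
Change in producer surplus = 6157/3 - 5041/3 = 372.

372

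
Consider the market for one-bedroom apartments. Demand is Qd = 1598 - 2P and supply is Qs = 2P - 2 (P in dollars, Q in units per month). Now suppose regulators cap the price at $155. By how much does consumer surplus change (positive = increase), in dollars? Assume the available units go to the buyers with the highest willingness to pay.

Equilibrium: 1598 - 2P = 2P - 2, so 1600 = 4P and P* = 400, Q* = 798.
The ceiling of 155 is below the equilibrium price 400, so it binds.
At P = 155: Qd = 1598 - 2·155 = 1288 and Qs = 2·155 - 2 = 308.
Consumer surplus without the control is ½ · (799 - 400) · 798 = 159201.
With the ceiling, 308 units are sold at 155 (assume they go to the highest-value buyers). The demand price at Q = 308 is 645, so CS = ½ · [(799 - 155) + (645 - 155)] · 308 = 174636.
Change in consumer surplus = 174636 - 159201 = 15435.

15435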